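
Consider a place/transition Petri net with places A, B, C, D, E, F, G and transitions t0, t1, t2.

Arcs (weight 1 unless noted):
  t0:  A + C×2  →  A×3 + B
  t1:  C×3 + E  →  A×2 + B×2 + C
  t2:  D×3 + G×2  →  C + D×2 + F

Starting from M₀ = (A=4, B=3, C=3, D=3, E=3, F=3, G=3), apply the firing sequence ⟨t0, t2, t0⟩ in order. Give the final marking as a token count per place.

step 1: fire t0:  (A=4, B=3, C=3, D=3, E=3, F=3, G=3) → (A=6, B=4, C=1, D=3, E=3, F=3, G=3)
step 2: fire t2:  (A=6, B=4, C=1, D=3, E=3, F=3, G=3) → (A=6, B=4, C=2, D=2, E=3, F=4, G=1)
step 3: fire t0:  (A=6, B=4, C=2, D=2, E=3, F=4, G=1) → (A=8, B=5, C=0, D=2, E=3, F=4, G=1)

(A=8, B=5, C=0, D=2, E=3, F=4, G=1)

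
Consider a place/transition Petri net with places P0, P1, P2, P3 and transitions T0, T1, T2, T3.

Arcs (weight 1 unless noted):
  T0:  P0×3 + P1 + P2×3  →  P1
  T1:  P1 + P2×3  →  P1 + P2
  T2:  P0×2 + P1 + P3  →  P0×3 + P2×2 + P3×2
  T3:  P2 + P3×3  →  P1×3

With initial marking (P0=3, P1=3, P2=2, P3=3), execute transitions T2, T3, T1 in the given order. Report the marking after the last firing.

(P0=4, P1=5, P2=1, P3=1)

step 1: fire T2:  (P0=3, P1=3, P2=2, P3=3) → (P0=4, P1=2, P2=4, P3=4)
step 2: fire T3:  (P0=4, P1=2, P2=4, P3=4) → (P0=4, P1=5, P2=3, P3=1)
step 3: fire T1:  (P0=4, P1=5, P2=3, P3=1) → (P0=4, P1=5, P2=1, P3=1)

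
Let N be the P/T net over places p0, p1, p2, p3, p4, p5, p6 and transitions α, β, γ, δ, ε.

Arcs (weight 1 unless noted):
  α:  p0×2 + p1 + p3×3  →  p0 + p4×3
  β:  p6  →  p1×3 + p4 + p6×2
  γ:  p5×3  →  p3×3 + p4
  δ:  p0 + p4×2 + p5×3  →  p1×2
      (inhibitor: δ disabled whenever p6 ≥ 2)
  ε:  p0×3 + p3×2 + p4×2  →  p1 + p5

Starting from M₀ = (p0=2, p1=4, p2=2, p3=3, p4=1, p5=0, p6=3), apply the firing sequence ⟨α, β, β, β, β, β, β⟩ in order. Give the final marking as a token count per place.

step 1: fire α:  (p0=2, p1=4, p2=2, p3=3, p4=1, p5=0, p6=3) → (p0=1, p1=3, p2=2, p3=0, p4=4, p5=0, p6=3)
step 2: fire β:  (p0=1, p1=3, p2=2, p3=0, p4=4, p5=0, p6=3) → (p0=1, p1=6, p2=2, p3=0, p4=5, p5=0, p6=4)
step 3: fire β:  (p0=1, p1=6, p2=2, p3=0, p4=5, p5=0, p6=4) → (p0=1, p1=9, p2=2, p3=0, p4=6, p5=0, p6=5)
step 4: fire β:  (p0=1, p1=9, p2=2, p3=0, p4=6, p5=0, p6=5) → (p0=1, p1=12, p2=2, p3=0, p4=7, p5=0, p6=6)
step 5: fire β:  (p0=1, p1=12, p2=2, p3=0, p4=7, p5=0, p6=6) → (p0=1, p1=15, p2=2, p3=0, p4=8, p5=0, p6=7)
step 6: fire β:  (p0=1, p1=15, p2=2, p3=0, p4=8, p5=0, p6=7) → (p0=1, p1=18, p2=2, p3=0, p4=9, p5=0, p6=8)
step 7: fire β:  (p0=1, p1=18, p2=2, p3=0, p4=9, p5=0, p6=8) → (p0=1, p1=21, p2=2, p3=0, p4=10, p5=0, p6=9)

(p0=1, p1=21, p2=2, p3=0, p4=10, p5=0, p6=9)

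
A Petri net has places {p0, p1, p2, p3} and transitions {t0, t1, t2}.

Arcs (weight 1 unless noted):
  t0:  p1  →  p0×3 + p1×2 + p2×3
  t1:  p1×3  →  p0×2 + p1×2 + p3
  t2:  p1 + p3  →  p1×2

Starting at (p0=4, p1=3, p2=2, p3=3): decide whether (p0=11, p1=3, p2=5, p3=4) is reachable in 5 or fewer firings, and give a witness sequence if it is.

YES — reachable via ⟨t0, t1, t1, t2⟩ (4 firings)

step 1: fire t0:  (p0=4, p1=3, p2=2, p3=3) → (p0=7, p1=4, p2=5, p3=3)
step 2: fire t1:  (p0=7, p1=4, p2=5, p3=3) → (p0=9, p1=3, p2=5, p3=4)
step 3: fire t1:  (p0=9, p1=3, p2=5, p3=4) → (p0=11, p1=2, p2=5, p3=5)
step 4: fire t2:  (p0=11, p1=2, p2=5, p3=5) → (p0=11, p1=3, p2=5, p3=4)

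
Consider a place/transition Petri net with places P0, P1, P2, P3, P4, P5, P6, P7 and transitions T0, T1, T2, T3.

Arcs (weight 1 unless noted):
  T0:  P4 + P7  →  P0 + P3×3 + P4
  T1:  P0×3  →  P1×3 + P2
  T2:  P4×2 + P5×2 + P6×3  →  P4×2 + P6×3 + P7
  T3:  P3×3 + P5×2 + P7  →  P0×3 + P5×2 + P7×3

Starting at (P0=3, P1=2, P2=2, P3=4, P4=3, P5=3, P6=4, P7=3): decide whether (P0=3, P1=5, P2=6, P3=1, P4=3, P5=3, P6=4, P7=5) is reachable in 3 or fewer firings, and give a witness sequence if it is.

NO — not reachable within 3 firings

depth 0: 1 marking
depth 1: 5 markings reached so far
depth 2: 12 markings reached so far
depth 3: 22 markings reached so far
target is not among the 22 markings reachable within 3 steps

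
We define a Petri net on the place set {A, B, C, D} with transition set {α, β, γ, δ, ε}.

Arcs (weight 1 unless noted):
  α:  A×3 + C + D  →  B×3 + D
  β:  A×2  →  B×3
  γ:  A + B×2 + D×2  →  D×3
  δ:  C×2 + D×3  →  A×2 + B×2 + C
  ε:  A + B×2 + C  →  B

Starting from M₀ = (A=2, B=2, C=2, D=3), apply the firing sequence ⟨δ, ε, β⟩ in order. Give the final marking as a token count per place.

step 1: fire δ:  (A=2, B=2, C=2, D=3) → (A=4, B=4, C=1, D=0)
step 2: fire ε:  (A=4, B=4, C=1, D=0) → (A=3, B=3, C=0, D=0)
step 3: fire β:  (A=3, B=3, C=0, D=0) → (A=1, B=6, C=0, D=0)

(A=1, B=6, C=0, D=0)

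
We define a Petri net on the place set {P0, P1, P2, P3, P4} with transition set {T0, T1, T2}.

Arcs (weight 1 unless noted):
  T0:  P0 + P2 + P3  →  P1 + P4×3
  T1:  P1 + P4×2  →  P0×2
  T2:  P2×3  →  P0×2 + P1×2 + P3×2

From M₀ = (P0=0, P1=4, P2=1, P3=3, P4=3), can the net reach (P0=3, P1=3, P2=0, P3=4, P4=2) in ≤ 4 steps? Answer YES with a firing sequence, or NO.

depth 0: 1 marking
depth 1: 2 markings reached so far
depth 2: 3 markings reached so far
depth 3: 4 markings reached so far
depth 4: 5 markings reached so far
target is not among the 5 markings reachable within 4 steps

NO — not reachable within 4 firings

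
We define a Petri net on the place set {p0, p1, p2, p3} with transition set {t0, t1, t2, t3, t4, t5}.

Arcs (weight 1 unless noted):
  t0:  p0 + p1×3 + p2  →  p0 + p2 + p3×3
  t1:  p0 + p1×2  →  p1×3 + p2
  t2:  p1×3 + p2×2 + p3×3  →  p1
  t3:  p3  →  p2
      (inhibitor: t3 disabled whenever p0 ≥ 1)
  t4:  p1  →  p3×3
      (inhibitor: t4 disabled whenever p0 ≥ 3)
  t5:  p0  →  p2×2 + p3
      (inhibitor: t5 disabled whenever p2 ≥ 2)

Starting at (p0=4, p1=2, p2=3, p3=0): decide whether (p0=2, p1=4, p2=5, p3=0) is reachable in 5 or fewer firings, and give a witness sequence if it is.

step 1: fire t1:  (p0=4, p1=2, p2=3, p3=0) → (p0=3, p1=3, p2=4, p3=0)
step 2: fire t1:  (p0=3, p1=3, p2=4, p3=0) → (p0=2, p1=4, p2=5, p3=0)

YES — reachable via ⟨t1, t1⟩ (2 firings)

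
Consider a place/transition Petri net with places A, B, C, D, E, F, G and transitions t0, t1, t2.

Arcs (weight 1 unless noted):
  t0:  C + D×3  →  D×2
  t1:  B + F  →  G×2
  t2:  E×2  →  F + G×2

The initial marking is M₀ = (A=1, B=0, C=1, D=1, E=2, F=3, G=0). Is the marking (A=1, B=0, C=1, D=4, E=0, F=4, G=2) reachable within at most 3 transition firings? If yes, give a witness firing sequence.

NO — not reachable within 3 firings

depth 0: 1 marking
depth 1: 2 markings reached so far
depth 2: 2 markings reached so far
(frontier empty at depth 2; search complete)
target is not among the 2 markings reachable within 3 steps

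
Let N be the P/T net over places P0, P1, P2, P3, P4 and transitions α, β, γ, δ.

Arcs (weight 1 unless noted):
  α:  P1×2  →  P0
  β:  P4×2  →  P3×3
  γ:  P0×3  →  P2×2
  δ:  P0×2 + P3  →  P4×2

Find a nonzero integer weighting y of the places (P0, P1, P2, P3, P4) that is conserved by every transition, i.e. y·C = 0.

y = (P0:2, P1:1, P2:3, P3:2, P4:3)

Incidence matrix C (rows=places, cols=transitions):
        α    β    γ    δ
   P0   1    0   -3   -2
   P1  -2    0    0    0
   P2   0    0    2    0
   P3   0    3    0   -1
   P4   0   -2    0    2

Candidate y = [2, 1, 3, 2, 3]; check y·C column-wise:
  col α: 2·1 + 1·-2 + 3·0 + 2·0 + 3·0 = 0
  col β: 2·0 + 1·0 + 3·0 + 2·3 + 3·-2 = 0
  col γ: 2·-3 + 1·0 + 3·2 + 2·0 + 3·0 = 0
  col δ: 2·-2 + 1·0 + 3·0 + 2·-1 + 3·2 = 0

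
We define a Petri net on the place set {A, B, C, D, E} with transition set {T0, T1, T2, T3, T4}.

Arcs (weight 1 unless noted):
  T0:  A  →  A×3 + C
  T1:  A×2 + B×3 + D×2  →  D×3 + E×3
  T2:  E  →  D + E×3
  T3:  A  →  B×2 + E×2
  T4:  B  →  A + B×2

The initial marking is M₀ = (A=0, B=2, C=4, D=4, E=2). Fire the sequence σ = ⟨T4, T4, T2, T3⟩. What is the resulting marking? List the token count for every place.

step 1: fire T4:  (A=0, B=2, C=4, D=4, E=2) → (A=1, B=3, C=4, D=4, E=2)
step 2: fire T4:  (A=1, B=3, C=4, D=4, E=2) → (A=2, B=4, C=4, D=4, E=2)
step 3: fire T2:  (A=2, B=4, C=4, D=4, E=2) → (A=2, B=4, C=4, D=5, E=4)
step 4: fire T3:  (A=2, B=4, C=4, D=5, E=4) → (A=1, B=6, C=4, D=5, E=6)

(A=1, B=6, C=4, D=5, E=6)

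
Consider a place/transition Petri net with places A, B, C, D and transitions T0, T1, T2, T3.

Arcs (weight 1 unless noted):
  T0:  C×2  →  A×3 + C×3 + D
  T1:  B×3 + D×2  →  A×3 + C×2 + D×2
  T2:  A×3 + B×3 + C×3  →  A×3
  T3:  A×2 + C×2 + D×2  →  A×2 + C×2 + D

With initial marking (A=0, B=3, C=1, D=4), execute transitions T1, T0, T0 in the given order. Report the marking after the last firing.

step 1: fire T1:  (A=0, B=3, C=1, D=4) → (A=3, B=0, C=3, D=4)
step 2: fire T0:  (A=3, B=0, C=3, D=4) → (A=6, B=0, C=4, D=5)
step 3: fire T0:  (A=6, B=0, C=4, D=5) → (A=9, B=0, C=5, D=6)

(A=9, B=0, C=5, D=6)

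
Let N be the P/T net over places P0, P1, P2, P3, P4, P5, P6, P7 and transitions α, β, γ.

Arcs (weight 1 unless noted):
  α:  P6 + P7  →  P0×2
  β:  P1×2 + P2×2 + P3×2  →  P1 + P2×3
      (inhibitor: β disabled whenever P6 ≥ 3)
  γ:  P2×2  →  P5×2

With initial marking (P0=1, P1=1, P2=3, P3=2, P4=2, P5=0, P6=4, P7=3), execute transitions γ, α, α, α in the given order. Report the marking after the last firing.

step 1: fire γ:  (P0=1, P1=1, P2=3, P3=2, P4=2, P5=0, P6=4, P7=3) → (P0=1, P1=1, P2=1, P3=2, P4=2, P5=2, P6=4, P7=3)
step 2: fire α:  (P0=1, P1=1, P2=1, P3=2, P4=2, P5=2, P6=4, P7=3) → (P0=3, P1=1, P2=1, P3=2, P4=2, P5=2, P6=3, P7=2)
step 3: fire α:  (P0=3, P1=1, P2=1, P3=2, P4=2, P5=2, P6=3, P7=2) → (P0=5, P1=1, P2=1, P3=2, P4=2, P5=2, P6=2, P7=1)
step 4: fire α:  (P0=5, P1=1, P2=1, P3=2, P4=2, P5=2, P6=2, P7=1) → (P0=7, P1=1, P2=1, P3=2, P4=2, P5=2, P6=1, P7=0)

(P0=7, P1=1, P2=1, P3=2, P4=2, P5=2, P6=1, P7=0)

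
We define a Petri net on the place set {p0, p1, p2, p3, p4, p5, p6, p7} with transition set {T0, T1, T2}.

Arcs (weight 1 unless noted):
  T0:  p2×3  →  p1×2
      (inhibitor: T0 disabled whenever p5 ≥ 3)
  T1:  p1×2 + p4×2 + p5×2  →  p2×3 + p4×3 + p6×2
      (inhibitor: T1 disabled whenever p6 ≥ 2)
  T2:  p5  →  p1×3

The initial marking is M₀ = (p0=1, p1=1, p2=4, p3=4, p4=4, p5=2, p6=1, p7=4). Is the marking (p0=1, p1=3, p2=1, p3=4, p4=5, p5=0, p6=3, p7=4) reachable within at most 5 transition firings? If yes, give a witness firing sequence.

YES — reachable via ⟨T0, T1, T0⟩ (3 firings)

step 1: fire T0:  (p0=1, p1=1, p2=4, p3=4, p4=4, p5=2, p6=1, p7=4) → (p0=1, p1=3, p2=1, p3=4, p4=4, p5=2, p6=1, p7=4)
step 2: fire T1:  (p0=1, p1=3, p2=1, p3=4, p4=4, p5=2, p6=1, p7=4) → (p0=1, p1=1, p2=4, p3=4, p4=5, p5=0, p6=3, p7=4)
step 3: fire T0:  (p0=1, p1=1, p2=4, p3=4, p4=5, p5=0, p6=3, p7=4) → (p0=1, p1=3, p2=1, p3=4, p4=5, p5=0, p6=3, p7=4)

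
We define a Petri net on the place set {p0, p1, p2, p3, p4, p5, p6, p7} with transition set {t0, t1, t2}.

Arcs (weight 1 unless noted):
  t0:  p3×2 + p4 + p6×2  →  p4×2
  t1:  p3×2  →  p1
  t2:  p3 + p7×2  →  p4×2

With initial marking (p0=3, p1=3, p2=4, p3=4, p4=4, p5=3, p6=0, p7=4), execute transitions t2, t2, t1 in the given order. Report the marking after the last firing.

(p0=3, p1=4, p2=4, p3=0, p4=8, p5=3, p6=0, p7=0)

step 1: fire t2:  (p0=3, p1=3, p2=4, p3=4, p4=4, p5=3, p6=0, p7=4) → (p0=3, p1=3, p2=4, p3=3, p4=6, p5=3, p6=0, p7=2)
step 2: fire t2:  (p0=3, p1=3, p2=4, p3=3, p4=6, p5=3, p6=0, p7=2) → (p0=3, p1=3, p2=4, p3=2, p4=8, p5=3, p6=0, p7=0)
step 3: fire t1:  (p0=3, p1=3, p2=4, p3=2, p4=8, p5=3, p6=0, p7=0) → (p0=3, p1=4, p2=4, p3=0, p4=8, p5=3, p6=0, p7=0)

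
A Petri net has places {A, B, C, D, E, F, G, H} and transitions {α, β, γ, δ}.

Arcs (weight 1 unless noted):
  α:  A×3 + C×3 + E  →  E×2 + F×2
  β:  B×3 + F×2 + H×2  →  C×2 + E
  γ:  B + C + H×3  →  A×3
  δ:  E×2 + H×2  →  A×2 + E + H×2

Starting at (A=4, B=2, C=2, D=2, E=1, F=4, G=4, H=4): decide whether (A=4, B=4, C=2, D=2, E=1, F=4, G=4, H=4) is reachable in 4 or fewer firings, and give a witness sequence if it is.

depth 0: 1 marking
depth 1: 2 markings reached so far
depth 2: 2 markings reached so far
(frontier empty at depth 2; search complete)
target is not among the 2 markings reachable within 4 steps

NO — not reachable within 4 firings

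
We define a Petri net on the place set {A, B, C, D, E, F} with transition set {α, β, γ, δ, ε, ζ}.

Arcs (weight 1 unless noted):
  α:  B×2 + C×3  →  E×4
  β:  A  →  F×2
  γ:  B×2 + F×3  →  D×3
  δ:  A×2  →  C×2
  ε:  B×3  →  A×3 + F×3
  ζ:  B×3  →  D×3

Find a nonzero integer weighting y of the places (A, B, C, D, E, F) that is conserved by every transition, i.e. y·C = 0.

Incidence matrix C (rows=places, cols=transitions):
        α    β    γ    δ    ε    ζ
    A   0   -1    0   -2    3    0
    B  -2    0   -2    0   -3   -3
    C  -3    0    0    2    0    0
    D   0    0    3    0    0    3
    E   4    0    0    0    0    0
    F   0    2   -3    0    3    0

Candidate y = [2, 3, 2, 3, 3, 1]; check y·C column-wise:
  col α: 2·0 + 3·-2 + 2·-3 + 3·0 + 3·4 + 1·0 = 0
  col β: 2·-1 + 3·0 + 2·0 + 3·0 + 3·0 + 1·2 = 0
  col γ: 2·0 + 3·-2 + 2·0 + 3·3 + 3·0 + 1·-3 = 0
  col δ: 2·-2 + 3·0 + 2·2 + 3·0 + 3·0 + 1·0 = 0
  col ε: 2·3 + 3·-3 + 2·0 + 3·0 + 3·0 + 1·3 = 0
  col ζ: 2·0 + 3·-3 + 2·0 + 3·3 + 3·0 + 1·0 = 0

y = (A:2, B:3, C:2, D:3, E:3, F:1)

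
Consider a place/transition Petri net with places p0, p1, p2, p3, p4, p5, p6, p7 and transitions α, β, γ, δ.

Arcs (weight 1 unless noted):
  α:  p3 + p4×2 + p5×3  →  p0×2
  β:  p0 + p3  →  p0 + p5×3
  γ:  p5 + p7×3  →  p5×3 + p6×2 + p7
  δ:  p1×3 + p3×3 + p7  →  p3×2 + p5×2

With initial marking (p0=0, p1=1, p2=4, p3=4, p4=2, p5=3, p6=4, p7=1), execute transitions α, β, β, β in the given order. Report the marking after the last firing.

(p0=2, p1=1, p2=4, p3=0, p4=0, p5=9, p6=4, p7=1)

step 1: fire α:  (p0=0, p1=1, p2=4, p3=4, p4=2, p5=3, p6=4, p7=1) → (p0=2, p1=1, p2=4, p3=3, p4=0, p5=0, p6=4, p7=1)
step 2: fire β:  (p0=2, p1=1, p2=4, p3=3, p4=0, p5=0, p6=4, p7=1) → (p0=2, p1=1, p2=4, p3=2, p4=0, p5=3, p6=4, p7=1)
step 3: fire β:  (p0=2, p1=1, p2=4, p3=2, p4=0, p5=3, p6=4, p7=1) → (p0=2, p1=1, p2=4, p3=1, p4=0, p5=6, p6=4, p7=1)
step 4: fire β:  (p0=2, p1=1, p2=4, p3=1, p4=0, p5=6, p6=4, p7=1) → (p0=2, p1=1, p2=4, p3=0, p4=0, p5=9, p6=4, p7=1)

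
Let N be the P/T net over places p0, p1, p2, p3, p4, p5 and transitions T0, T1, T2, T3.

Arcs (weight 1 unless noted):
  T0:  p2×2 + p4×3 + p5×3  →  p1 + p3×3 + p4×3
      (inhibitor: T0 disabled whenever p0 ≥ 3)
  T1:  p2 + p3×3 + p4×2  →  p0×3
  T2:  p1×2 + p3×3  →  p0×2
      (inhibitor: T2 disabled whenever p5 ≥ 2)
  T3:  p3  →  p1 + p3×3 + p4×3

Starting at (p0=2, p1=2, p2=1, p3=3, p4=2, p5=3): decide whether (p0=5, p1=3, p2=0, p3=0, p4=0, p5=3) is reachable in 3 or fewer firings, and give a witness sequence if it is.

depth 0: 1 marking
depth 1: 3 markings reached so far
depth 2: 5 markings reached so far
depth 3: 7 markings reached so far
target is not among the 7 markings reachable within 3 steps

NO — not reachable within 3 firings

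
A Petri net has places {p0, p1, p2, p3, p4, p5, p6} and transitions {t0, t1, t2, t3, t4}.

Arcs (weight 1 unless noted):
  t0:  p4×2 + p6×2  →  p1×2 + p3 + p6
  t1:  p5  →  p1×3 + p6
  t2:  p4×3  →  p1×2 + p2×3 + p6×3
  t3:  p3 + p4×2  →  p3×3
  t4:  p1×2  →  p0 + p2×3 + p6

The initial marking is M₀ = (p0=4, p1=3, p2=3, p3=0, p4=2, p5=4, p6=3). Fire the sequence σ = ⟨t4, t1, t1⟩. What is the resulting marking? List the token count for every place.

step 1: fire t4:  (p0=4, p1=3, p2=3, p3=0, p4=2, p5=4, p6=3) → (p0=5, p1=1, p2=6, p3=0, p4=2, p5=4, p6=4)
step 2: fire t1:  (p0=5, p1=1, p2=6, p3=0, p4=2, p5=4, p6=4) → (p0=5, p1=4, p2=6, p3=0, p4=2, p5=3, p6=5)
step 3: fire t1:  (p0=5, p1=4, p2=6, p3=0, p4=2, p5=3, p6=5) → (p0=5, p1=7, p2=6, p3=0, p4=2, p5=2, p6=6)

(p0=5, p1=7, p2=6, p3=0, p4=2, p5=2, p6=6)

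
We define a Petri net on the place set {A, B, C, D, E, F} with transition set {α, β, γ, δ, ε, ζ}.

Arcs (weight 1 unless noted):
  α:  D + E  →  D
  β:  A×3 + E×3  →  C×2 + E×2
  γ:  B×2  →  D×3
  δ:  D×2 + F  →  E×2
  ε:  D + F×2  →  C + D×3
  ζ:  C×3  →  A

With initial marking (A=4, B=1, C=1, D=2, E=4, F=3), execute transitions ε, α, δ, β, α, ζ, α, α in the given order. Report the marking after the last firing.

(A=2, B=1, C=1, D=2, E=1, F=0)

step 1: fire ε:  (A=4, B=1, C=1, D=2, E=4, F=3) → (A=4, B=1, C=2, D=4, E=4, F=1)
step 2: fire α:  (A=4, B=1, C=2, D=4, E=4, F=1) → (A=4, B=1, C=2, D=4, E=3, F=1)
step 3: fire δ:  (A=4, B=1, C=2, D=4, E=3, F=1) → (A=4, B=1, C=2, D=2, E=5, F=0)
step 4: fire β:  (A=4, B=1, C=2, D=2, E=5, F=0) → (A=1, B=1, C=4, D=2, E=4, F=0)
step 5: fire α:  (A=1, B=1, C=4, D=2, E=4, F=0) → (A=1, B=1, C=4, D=2, E=3, F=0)
step 6: fire ζ:  (A=1, B=1, C=4, D=2, E=3, F=0) → (A=2, B=1, C=1, D=2, E=3, F=0)
step 7: fire α:  (A=2, B=1, C=1, D=2, E=3, F=0) → (A=2, B=1, C=1, D=2, E=2, F=0)
step 8: fire α:  (A=2, B=1, C=1, D=2, E=2, F=0) → (A=2, B=1, C=1, D=2, E=1, F=0)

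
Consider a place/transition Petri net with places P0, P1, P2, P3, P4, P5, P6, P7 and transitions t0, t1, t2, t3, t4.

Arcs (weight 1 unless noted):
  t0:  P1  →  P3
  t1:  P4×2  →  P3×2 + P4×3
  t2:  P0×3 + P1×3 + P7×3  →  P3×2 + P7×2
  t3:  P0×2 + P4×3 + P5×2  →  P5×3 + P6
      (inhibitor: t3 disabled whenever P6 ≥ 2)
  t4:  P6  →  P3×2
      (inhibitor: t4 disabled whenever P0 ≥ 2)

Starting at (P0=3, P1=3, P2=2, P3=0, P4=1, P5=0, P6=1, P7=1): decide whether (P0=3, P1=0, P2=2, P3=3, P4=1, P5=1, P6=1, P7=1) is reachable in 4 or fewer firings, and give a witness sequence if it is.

NO — not reachable within 4 firings

depth 0: 1 marking
depth 1: 2 markings reached so far
depth 2: 3 markings reached so far
depth 3: 4 markings reached so far
depth 4: 4 markings reached so far
(frontier empty at depth 4; search complete)
target is not among the 4 markings reachable within 4 steps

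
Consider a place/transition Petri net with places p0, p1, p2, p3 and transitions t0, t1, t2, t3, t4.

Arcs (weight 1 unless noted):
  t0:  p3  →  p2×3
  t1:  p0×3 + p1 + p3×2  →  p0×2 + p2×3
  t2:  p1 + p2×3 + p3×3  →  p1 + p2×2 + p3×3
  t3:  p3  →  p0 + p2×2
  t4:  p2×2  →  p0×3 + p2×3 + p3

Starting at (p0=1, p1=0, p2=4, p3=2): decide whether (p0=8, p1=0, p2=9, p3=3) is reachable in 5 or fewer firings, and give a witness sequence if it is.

NO — not reachable within 5 firings

depth 0: 1 marking
depth 1: 4 markings reached so far
depth 2: 10 markings reached so far
depth 3: 16 markings reached so far
depth 4: 26 markings reached so far
depth 5: 36 markings reached so far
target is not among the 36 markings reachable within 5 steps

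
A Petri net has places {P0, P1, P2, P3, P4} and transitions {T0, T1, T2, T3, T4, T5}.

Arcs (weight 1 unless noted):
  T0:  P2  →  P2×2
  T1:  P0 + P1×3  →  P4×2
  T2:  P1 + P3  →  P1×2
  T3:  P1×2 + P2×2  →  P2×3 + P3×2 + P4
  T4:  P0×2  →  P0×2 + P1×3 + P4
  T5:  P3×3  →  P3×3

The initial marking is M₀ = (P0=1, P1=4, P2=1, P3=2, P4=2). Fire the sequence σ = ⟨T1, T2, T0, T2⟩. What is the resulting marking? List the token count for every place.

step 1: fire T1:  (P0=1, P1=4, P2=1, P3=2, P4=2) → (P0=0, P1=1, P2=1, P3=2, P4=4)
step 2: fire T2:  (P0=0, P1=1, P2=1, P3=2, P4=4) → (P0=0, P1=2, P2=1, P3=1, P4=4)
step 3: fire T0:  (P0=0, P1=2, P2=1, P3=1, P4=4) → (P0=0, P1=2, P2=2, P3=1, P4=4)
step 4: fire T2:  (P0=0, P1=2, P2=2, P3=1, P4=4) → (P0=0, P1=3, P2=2, P3=0, P4=4)

(P0=0, P1=3, P2=2, P3=0, P4=4)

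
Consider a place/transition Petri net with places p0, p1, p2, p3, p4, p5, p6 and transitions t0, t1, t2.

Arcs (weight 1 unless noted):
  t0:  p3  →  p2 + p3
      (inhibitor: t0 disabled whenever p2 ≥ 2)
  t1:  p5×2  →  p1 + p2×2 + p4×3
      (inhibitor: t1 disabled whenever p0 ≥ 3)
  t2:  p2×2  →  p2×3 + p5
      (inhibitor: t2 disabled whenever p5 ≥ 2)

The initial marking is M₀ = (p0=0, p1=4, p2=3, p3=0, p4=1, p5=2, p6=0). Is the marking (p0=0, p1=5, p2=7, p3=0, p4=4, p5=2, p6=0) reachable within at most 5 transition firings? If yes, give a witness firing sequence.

YES — reachable via ⟨t1, t2, t2⟩ (3 firings)

step 1: fire t1:  (p0=0, p1=4, p2=3, p3=0, p4=1, p5=2, p6=0) → (p0=0, p1=5, p2=5, p3=0, p4=4, p5=0, p6=0)
step 2: fire t2:  (p0=0, p1=5, p2=5, p3=0, p4=4, p5=0, p6=0) → (p0=0, p1=5, p2=6, p3=0, p4=4, p5=1, p6=0)
step 3: fire t2:  (p0=0, p1=5, p2=6, p3=0, p4=4, p5=1, p6=0) → (p0=0, p1=5, p2=7, p3=0, p4=4, p5=2, p6=0)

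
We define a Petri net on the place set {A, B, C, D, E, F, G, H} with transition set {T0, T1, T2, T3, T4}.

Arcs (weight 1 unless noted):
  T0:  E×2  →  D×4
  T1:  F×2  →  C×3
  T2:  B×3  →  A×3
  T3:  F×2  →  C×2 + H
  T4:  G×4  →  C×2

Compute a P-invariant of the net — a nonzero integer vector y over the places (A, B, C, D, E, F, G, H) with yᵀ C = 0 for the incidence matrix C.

Incidence matrix C (rows=places, cols=transitions):
       T0   T1   T2   T3   T4
    A   0    0    3    0    0
    B   0    0   -3    0    0
    C   0    3    0    2    2
    D   4    0    0    0    0
    E  -2    0    0    0    0
    F   0   -2    0   -2    0
    G   0    0    0    0   -4
    H   0    0    0    1    0

Candidate y = [1, 1, 0, 0, 0, 0, 0, 0]; check y·C column-wise:
  col T0: 1·0 + 1·0 + 0·4 + 0·-2 = 0
  col T1: 1·0 + 1·0 + 0·3 + 0·-2 = 0
  col T2: 1·3 + 1·-3 = 0
  col T3: 1·0 + 1·0 + 0·2 + 0·-2 + 0·1 = 0
  col T4: 1·0 + 1·0 + 0·2 + 0·-4 = 0

y = (A:1, B:1, C:0, D:0, E:0, F:0, G:0, H:0)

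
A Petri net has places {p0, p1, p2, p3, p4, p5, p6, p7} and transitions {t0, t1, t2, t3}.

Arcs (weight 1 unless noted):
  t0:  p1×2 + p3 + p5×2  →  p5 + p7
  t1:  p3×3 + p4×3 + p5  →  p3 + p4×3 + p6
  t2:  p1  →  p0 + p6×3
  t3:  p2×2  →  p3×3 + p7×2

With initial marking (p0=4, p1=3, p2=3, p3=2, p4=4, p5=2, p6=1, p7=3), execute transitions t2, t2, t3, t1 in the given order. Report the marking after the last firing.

(p0=6, p1=1, p2=1, p3=3, p4=4, p5=1, p6=8, p7=5)

step 1: fire t2:  (p0=4, p1=3, p2=3, p3=2, p4=4, p5=2, p6=1, p7=3) → (p0=5, p1=2, p2=3, p3=2, p4=4, p5=2, p6=4, p7=3)
step 2: fire t2:  (p0=5, p1=2, p2=3, p3=2, p4=4, p5=2, p6=4, p7=3) → (p0=6, p1=1, p2=3, p3=2, p4=4, p5=2, p6=7, p7=3)
step 3: fire t3:  (p0=6, p1=1, p2=3, p3=2, p4=4, p5=2, p6=7, p7=3) → (p0=6, p1=1, p2=1, p3=5, p4=4, p5=2, p6=7, p7=5)
step 4: fire t1:  (p0=6, p1=1, p2=1, p3=5, p4=4, p5=2, p6=7, p7=5) → (p0=6, p1=1, p2=1, p3=3, p4=4, p5=1, p6=8, p7=5)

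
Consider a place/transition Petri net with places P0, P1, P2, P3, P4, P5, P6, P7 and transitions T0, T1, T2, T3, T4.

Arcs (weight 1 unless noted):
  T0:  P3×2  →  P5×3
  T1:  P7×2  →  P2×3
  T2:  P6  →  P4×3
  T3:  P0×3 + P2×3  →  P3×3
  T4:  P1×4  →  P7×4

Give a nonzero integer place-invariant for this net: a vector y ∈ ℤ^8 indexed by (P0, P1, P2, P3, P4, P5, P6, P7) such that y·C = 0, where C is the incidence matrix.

Incidence matrix C (rows=places, cols=transitions):
       T0   T1   T2   T3   T4
   P0   0    0    0   -3    0
   P1   0    0    0    0   -4
   P2   0    3    0   -3    0
   P3  -2    0    0    3    0
   P4   0    0    3    0    0
   P5   3    0    0    0    0
   P6   0    0   -1    0    0
   P7   0   -2    0    0    4

Candidate y = [3, 0, 0, 3, 0, 2, 0, 0]; check y·C column-wise:
  col T0: 3·0 + 3·-2 + 2·3 = 0
  col T1: 3·0 + 0·3 + 3·0 + 2·0 + 0·-2 = 0
  col T2: 3·0 + 3·0 + 0·3 + 2·0 + 0·-1 = 0
  col T3: 3·-3 + 0·-3 + 3·3 + 2·0 = 0
  col T4: 3·0 + 0·-4 + 3·0 + 2·0 + 0·4 = 0

y = (P0:3, P1:0, P2:0, P3:3, P4:0, P5:2, P6:0, P7:0)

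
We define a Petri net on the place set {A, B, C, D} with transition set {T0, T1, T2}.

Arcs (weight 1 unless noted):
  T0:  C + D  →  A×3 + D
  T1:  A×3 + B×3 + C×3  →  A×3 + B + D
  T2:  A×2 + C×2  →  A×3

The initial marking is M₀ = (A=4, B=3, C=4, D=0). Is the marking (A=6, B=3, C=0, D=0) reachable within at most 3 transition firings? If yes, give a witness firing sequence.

step 1: fire T2:  (A=4, B=3, C=4, D=0) → (A=5, B=3, C=2, D=0)
step 2: fire T2:  (A=5, B=3, C=2, D=0) → (A=6, B=3, C=0, D=0)

YES — reachable via ⟨T2, T2⟩ (2 firings)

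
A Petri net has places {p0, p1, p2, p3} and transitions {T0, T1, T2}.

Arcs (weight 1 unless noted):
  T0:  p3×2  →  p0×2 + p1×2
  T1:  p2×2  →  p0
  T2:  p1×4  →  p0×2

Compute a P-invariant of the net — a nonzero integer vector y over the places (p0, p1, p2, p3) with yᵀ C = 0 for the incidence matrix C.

Incidence matrix C (rows=places, cols=transitions):
       T0   T1   T2
   p0   2    1    2
   p1   2    0   -4
   p2   0   -2    0
   p3  -2    0    0

Candidate y = [2, 1, 1, 3]; check y·C column-wise:
  col T0: 2·2 + 1·2 + 1·0 + 3·-2 = 0
  col T1: 2·1 + 1·0 + 1·-2 + 3·0 = 0
  col T2: 2·2 + 1·-4 + 1·0 + 3·0 = 0

y = (p0:2, p1:1, p2:1, p3:3)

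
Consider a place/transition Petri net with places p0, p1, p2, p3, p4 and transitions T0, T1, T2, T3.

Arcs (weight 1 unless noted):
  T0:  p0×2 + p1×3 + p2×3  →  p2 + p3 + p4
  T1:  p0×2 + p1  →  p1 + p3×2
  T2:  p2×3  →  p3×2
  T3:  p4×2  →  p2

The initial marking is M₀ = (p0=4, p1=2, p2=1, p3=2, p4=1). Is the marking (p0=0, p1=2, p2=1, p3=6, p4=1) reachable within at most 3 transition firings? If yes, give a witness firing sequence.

YES — reachable via ⟨T1, T1⟩ (2 firings)

step 1: fire T1:  (p0=4, p1=2, p2=1, p3=2, p4=1) → (p0=2, p1=2, p2=1, p3=4, p4=1)
step 2: fire T1:  (p0=2, p1=2, p2=1, p3=4, p4=1) → (p0=0, p1=2, p2=1, p3=6, p4=1)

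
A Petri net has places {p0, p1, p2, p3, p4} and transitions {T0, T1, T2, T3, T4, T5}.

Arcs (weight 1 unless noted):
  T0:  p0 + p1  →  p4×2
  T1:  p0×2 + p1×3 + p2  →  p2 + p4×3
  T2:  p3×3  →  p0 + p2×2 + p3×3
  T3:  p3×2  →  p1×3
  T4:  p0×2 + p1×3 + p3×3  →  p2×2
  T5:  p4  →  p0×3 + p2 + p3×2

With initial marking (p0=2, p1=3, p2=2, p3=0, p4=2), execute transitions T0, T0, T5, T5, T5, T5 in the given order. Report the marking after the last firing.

(p0=12, p1=1, p2=6, p3=8, p4=2)

step 1: fire T0:  (p0=2, p1=3, p2=2, p3=0, p4=2) → (p0=1, p1=2, p2=2, p3=0, p4=4)
step 2: fire T0:  (p0=1, p1=2, p2=2, p3=0, p4=4) → (p0=0, p1=1, p2=2, p3=0, p4=6)
step 3: fire T5:  (p0=0, p1=1, p2=2, p3=0, p4=6) → (p0=3, p1=1, p2=3, p3=2, p4=5)
step 4: fire T5:  (p0=3, p1=1, p2=3, p3=2, p4=5) → (p0=6, p1=1, p2=4, p3=4, p4=4)
step 5: fire T5:  (p0=6, p1=1, p2=4, p3=4, p4=4) → (p0=9, p1=1, p2=5, p3=6, p4=3)
step 6: fire T5:  (p0=9, p1=1, p2=5, p3=6, p4=3) → (p0=12, p1=1, p2=6, p3=8, p4=2)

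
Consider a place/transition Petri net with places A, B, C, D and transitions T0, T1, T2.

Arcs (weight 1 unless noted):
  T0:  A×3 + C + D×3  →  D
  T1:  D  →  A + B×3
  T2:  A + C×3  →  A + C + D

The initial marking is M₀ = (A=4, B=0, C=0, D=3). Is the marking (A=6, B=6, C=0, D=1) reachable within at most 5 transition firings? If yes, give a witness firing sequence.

step 1: fire T1:  (A=4, B=0, C=0, D=3) → (A=5, B=3, C=0, D=2)
step 2: fire T1:  (A=5, B=3, C=0, D=2) → (A=6, B=6, C=0, D=1)

YES — reachable via ⟨T1, T1⟩ (2 firings)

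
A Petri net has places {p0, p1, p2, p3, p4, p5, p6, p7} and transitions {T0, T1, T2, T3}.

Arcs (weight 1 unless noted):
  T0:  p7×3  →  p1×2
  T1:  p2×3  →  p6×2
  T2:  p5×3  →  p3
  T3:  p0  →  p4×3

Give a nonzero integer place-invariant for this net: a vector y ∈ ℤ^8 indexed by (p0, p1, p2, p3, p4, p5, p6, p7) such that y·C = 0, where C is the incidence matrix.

Incidence matrix C (rows=places, cols=transitions):
       T0   T1   T2   T3
   p0   0    0    0   -1
   p1   2    0    0    0
   p2   0   -3    0    0
   p3   0    0    1    0
   p4   0    0    0    3
   p5   0    0   -3    0
   p6   0    2    0    0
   p7  -3    0    0    0

Candidate y = [3, 0, 0, 0, 1, 0, 0, 0]; check y·C column-wise:
  col T0: 3·0 + 0·2 + 1·0 + 0·-3 = 0
  col T1: 3·0 + 0·-3 + 1·0 + 0·2 = 0
  col T2: 3·0 + 0·1 + 1·0 + 0·-3 = 0
  col T3: 3·-1 + 1·3 = 0

y = (p0:3, p1:0, p2:0, p3:0, p4:1, p5:0, p6:0, p7:0)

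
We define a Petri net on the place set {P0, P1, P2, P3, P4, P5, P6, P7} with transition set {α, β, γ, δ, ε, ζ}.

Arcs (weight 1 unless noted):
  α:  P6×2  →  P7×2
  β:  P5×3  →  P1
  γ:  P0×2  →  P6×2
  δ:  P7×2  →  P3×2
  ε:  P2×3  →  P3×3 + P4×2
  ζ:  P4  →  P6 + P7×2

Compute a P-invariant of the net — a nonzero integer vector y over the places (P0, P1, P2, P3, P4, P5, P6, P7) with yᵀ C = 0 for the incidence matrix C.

Incidence matrix C (rows=places, cols=transitions):
        α    β    γ    δ    ε    ζ
   P0   0    0   -2    0    0    0
   P1   0    1    0    0    0    0
   P2   0    0    0    0   -3    0
   P3   0    0    0    2    3    0
   P4   0    0    0    0    2   -1
   P5   0   -3    0    0    0    0
   P6  -2    0    2    0    0    1
   P7   2    0    0   -2    0    2

Candidate y = [0, 3, 0, 0, 0, 1, 0, 0]; check y·C column-wise:
  col α: 3·0 + 1·0 + 0·-2 + 0·2 = 0
  col β: 3·1 + 1·-3 = 0
  col γ: 0·-2 + 3·0 + 1·0 + 0·2 = 0
  col δ: 3·0 + 0·2 + 1·0 + 0·-2 = 0
  col ε: 3·0 + 0·-3 + 0·3 + 0·2 + 1·0 = 0
  col ζ: 3·0 + 0·-1 + 1·0 + 0·1 + 0·2 = 0

y = (P0:0, P1:3, P2:0, P3:0, P4:0, P5:1, P6:0, P7:0)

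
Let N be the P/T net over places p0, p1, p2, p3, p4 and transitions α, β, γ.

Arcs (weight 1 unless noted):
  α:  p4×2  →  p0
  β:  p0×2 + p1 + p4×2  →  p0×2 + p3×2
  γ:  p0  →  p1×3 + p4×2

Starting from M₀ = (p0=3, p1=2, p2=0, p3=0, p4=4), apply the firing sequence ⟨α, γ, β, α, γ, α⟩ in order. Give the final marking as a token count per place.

step 1: fire α:  (p0=3, p1=2, p2=0, p3=0, p4=4) → (p0=4, p1=2, p2=0, p3=0, p4=2)
step 2: fire γ:  (p0=4, p1=2, p2=0, p3=0, p4=2) → (p0=3, p1=5, p2=0, p3=0, p4=4)
step 3: fire β:  (p0=3, p1=5, p2=0, p3=0, p4=4) → (p0=3, p1=4, p2=0, p3=2, p4=2)
step 4: fire α:  (p0=3, p1=4, p2=0, p3=2, p4=2) → (p0=4, p1=4, p2=0, p3=2, p4=0)
step 5: fire γ:  (p0=4, p1=4, p2=0, p3=2, p4=0) → (p0=3, p1=7, p2=0, p3=2, p4=2)
step 6: fire α:  (p0=3, p1=7, p2=0, p3=2, p4=2) → (p0=4, p1=7, p2=0, p3=2, p4=0)

(p0=4, p1=7, p2=0, p3=2, p4=0)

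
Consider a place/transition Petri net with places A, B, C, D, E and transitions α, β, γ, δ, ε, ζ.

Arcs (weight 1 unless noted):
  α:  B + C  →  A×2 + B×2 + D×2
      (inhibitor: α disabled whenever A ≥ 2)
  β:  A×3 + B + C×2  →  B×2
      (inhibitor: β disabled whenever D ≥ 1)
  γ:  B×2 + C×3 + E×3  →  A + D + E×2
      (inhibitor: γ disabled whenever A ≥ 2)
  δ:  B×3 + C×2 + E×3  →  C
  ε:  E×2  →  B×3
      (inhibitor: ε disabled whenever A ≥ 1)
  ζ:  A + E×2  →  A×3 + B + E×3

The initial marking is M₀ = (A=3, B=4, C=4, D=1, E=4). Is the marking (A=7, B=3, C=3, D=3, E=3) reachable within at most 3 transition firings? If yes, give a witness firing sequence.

NO — not reachable within 3 firings

depth 0: 1 marking
depth 1: 3 markings reached so far
depth 2: 5 markings reached so far
depth 3: 7 markings reached so far
target is not among the 7 markings reachable within 3 steps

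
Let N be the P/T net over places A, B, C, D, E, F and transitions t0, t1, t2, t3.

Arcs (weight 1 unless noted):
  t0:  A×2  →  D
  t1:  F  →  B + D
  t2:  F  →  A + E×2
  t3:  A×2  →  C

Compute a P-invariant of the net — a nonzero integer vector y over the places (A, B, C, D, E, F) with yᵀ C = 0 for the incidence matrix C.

Incidence matrix C (rows=places, cols=transitions):
       t0   t1   t2   t3
    A  -2    0    1   -2
    B   0    1    0    0
    C   0    0    0    1
    D   1    1    0    0
    E   0    0    2    0
    F   0   -1   -1    0

Candidate y = [2, -4, 4, 4, -1, 0]; check y·C column-wise:
  col t0: 2·-2 + -4·0 + 4·0 + 4·1 + -1·0 = 0
  col t1: 2·0 + -4·1 + 4·0 + 4·1 + -1·0 + 0·-1 = 0
  col t2: 2·1 + -4·0 + 4·0 + 4·0 + -1·2 + 0·-1 = 0
  col t3: 2·-2 + -4·0 + 4·1 + 4·0 + -1·0 = 0

y = (A:2, B:-4, C:4, D:4, E:-1, F:0)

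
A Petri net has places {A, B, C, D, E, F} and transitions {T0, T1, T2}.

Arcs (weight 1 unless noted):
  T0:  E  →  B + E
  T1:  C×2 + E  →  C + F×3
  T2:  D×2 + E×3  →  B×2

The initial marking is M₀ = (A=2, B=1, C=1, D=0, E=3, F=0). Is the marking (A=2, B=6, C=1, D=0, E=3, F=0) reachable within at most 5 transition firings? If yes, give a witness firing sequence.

YES — reachable via ⟨T0, T0, T0, T0, T0⟩ (5 firings)

step 1: fire T0:  (A=2, B=1, C=1, D=0, E=3, F=0) → (A=2, B=2, C=1, D=0, E=3, F=0)
step 2: fire T0:  (A=2, B=2, C=1, D=0, E=3, F=0) → (A=2, B=3, C=1, D=0, E=3, F=0)
step 3: fire T0:  (A=2, B=3, C=1, D=0, E=3, F=0) → (A=2, B=4, C=1, D=0, E=3, F=0)
step 4: fire T0:  (A=2, B=4, C=1, D=0, E=3, F=0) → (A=2, B=5, C=1, D=0, E=3, F=0)
step 5: fire T0:  (A=2, B=5, C=1, D=0, E=3, F=0) → (A=2, B=6, C=1, D=0, E=3, F=0)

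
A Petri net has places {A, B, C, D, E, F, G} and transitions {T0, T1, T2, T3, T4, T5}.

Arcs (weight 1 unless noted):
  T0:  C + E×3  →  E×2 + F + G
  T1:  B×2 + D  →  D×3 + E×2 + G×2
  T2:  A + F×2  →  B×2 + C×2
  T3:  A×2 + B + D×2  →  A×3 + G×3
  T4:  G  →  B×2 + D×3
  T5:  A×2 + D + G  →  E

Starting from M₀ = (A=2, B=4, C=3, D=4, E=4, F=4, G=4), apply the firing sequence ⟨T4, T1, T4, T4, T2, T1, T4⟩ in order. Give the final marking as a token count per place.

(A=1, B=10, C=5, D=20, E=8, F=2, G=4)

step 1: fire T4:  (A=2, B=4, C=3, D=4, E=4, F=4, G=4) → (A=2, B=6, C=3, D=7, E=4, F=4, G=3)
step 2: fire T1:  (A=2, B=6, C=3, D=7, E=4, F=4, G=3) → (A=2, B=4, C=3, D=9, E=6, F=4, G=5)
step 3: fire T4:  (A=2, B=4, C=3, D=9, E=6, F=4, G=5) → (A=2, B=6, C=3, D=12, E=6, F=4, G=4)
step 4: fire T4:  (A=2, B=6, C=3, D=12, E=6, F=4, G=4) → (A=2, B=8, C=3, D=15, E=6, F=4, G=3)
step 5: fire T2:  (A=2, B=8, C=3, D=15, E=6, F=4, G=3) → (A=1, B=10, C=5, D=15, E=6, F=2, G=3)
step 6: fire T1:  (A=1, B=10, C=5, D=15, E=6, F=2, G=3) → (A=1, B=8, C=5, D=17, E=8, F=2, G=5)
step 7: fire T4:  (A=1, B=8, C=5, D=17, E=8, F=2, G=5) → (A=1, B=10, C=5, D=20, E=8, F=2, G=4)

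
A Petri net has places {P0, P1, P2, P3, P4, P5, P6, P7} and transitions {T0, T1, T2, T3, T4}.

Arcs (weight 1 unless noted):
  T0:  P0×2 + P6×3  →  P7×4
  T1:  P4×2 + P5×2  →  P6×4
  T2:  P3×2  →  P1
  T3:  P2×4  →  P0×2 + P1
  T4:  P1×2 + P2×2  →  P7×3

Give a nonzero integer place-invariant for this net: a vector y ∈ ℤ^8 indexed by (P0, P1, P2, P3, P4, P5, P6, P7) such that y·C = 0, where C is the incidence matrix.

y = (P0:0, P1:0, P2:0, P3:0, P4:1, P5:-1, P6:0, P7:0)

Incidence matrix C (rows=places, cols=transitions):
       T0   T1   T2   T3   T4
   P0  -2    0    0    2    0
   P1   0    0    1    1   -2
   P2   0    0    0   -4   -2
   P3   0    0   -2    0    0
   P4   0   -2    0    0    0
   P5   0   -2    0    0    0
   P6  -3    4    0    0    0
   P7   4    0    0    0    3

Candidate y = [0, 0, 0, 0, 1, -1, 0, 0]; check y·C column-wise:
  col T0: 0·-2 + 1·0 + -1·0 + 0·-3 + 0·4 = 0
  col T1: 1·-2 + -1·-2 + 0·4 = 0
  col T2: 0·1 + 0·-2 + 1·0 + -1·0 = 0
  col T3: 0·2 + 0·1 + 0·-4 + 1·0 + -1·0 = 0
  col T4: 0·-2 + 0·-2 + 1·0 + -1·0 + 0·3 = 0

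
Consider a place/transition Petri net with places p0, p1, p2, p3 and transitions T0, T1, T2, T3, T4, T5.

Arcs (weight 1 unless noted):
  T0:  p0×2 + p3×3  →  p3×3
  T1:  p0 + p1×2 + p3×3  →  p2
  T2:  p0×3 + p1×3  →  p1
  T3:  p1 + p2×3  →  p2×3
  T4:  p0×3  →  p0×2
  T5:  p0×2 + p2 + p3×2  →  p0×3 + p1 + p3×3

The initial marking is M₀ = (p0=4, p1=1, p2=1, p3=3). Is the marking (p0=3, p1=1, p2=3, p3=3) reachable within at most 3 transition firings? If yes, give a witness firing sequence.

depth 0: 1 marking
depth 1: 4 markings reached so far
depth 2: 9 markings reached so far
depth 3: 13 markings reached so far
target is not among the 13 markings reachable within 3 steps

NO — not reachable within 3 firings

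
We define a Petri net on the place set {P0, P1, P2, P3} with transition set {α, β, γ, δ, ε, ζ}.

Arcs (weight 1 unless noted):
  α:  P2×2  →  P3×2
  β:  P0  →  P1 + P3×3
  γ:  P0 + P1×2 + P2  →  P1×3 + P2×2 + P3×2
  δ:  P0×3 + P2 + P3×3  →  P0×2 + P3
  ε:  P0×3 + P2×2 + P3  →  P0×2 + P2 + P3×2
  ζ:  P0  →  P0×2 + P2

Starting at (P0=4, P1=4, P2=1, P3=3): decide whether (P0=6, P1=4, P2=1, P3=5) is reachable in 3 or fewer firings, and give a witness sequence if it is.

step 1: fire ζ:  (P0=4, P1=4, P2=1, P3=3) → (P0=5, P1=4, P2=2, P3=3)
step 2: fire α:  (P0=5, P1=4, P2=2, P3=3) → (P0=5, P1=4, P2=0, P3=5)
step 3: fire ζ:  (P0=5, P1=4, P2=0, P3=5) → (P0=6, P1=4, P2=1, P3=5)

YES — reachable via ⟨ζ, α, ζ⟩ (3 firings)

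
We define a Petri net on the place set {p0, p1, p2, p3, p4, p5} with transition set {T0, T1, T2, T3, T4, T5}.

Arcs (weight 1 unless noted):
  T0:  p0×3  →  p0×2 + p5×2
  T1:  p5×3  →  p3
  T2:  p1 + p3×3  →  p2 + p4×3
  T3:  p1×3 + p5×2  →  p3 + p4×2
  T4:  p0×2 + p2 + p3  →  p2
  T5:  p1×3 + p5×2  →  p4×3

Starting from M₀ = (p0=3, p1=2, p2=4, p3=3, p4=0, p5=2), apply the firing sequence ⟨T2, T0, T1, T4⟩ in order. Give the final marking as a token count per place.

step 1: fire T2:  (p0=3, p1=2, p2=4, p3=3, p4=0, p5=2) → (p0=3, p1=1, p2=5, p3=0, p4=3, p5=2)
step 2: fire T0:  (p0=3, p1=1, p2=5, p3=0, p4=3, p5=2) → (p0=2, p1=1, p2=5, p3=0, p4=3, p5=4)
step 3: fire T1:  (p0=2, p1=1, p2=5, p3=0, p4=3, p5=4) → (p0=2, p1=1, p2=5, p3=1, p4=3, p5=1)
step 4: fire T4:  (p0=2, p1=1, p2=5, p3=1, p4=3, p5=1) → (p0=0, p1=1, p2=5, p3=0, p4=3, p5=1)

(p0=0, p1=1, p2=5, p3=0, p4=3, p5=1)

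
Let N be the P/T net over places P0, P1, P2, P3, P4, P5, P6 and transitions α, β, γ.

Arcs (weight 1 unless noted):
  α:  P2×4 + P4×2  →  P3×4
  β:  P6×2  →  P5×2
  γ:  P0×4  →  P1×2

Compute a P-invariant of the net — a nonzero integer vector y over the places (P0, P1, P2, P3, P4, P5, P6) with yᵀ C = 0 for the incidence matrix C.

y = (P0:1, P1:2, P2:0, P3:0, P4:0, P5:0, P6:0)

Incidence matrix C (rows=places, cols=transitions):
        α    β    γ
   P0   0    0   -4
   P1   0    0    2
   P2  -4    0    0
   P3   4    0    0
   P4  -2    0    0
   P5   0    2    0
   P6   0   -2    0

Candidate y = [1, 2, 0, 0, 0, 0, 0]; check y·C column-wise:
  col α: 1·0 + 2·0 + 0·-4 + 0·4 + 0·-2 = 0
  col β: 1·0 + 2·0 + 0·2 + 0·-2 = 0
  col γ: 1·-4 + 2·2 = 0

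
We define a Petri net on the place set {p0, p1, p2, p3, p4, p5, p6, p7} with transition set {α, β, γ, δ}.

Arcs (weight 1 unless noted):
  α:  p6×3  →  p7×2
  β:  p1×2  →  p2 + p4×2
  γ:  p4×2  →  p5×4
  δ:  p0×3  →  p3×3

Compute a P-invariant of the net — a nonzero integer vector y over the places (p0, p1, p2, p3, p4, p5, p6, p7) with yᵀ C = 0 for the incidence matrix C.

y = (p0:0, p1:1, p2:2, p3:0, p4:0, p5:0, p6:0, p7:0)

Incidence matrix C (rows=places, cols=transitions):
        α    β    γ    δ
   p0   0    0    0   -3
   p1   0   -2    0    0
   p2   0    1    0    0
   p3   0    0    0    3
   p4   0    2   -2    0
   p5   0    0    4    0
   p6  -3    0    0    0
   p7   2    0    0    0

Candidate y = [0, 1, 2, 0, 0, 0, 0, 0]; check y·C column-wise:
  col α: 1·0 + 2·0 + 0·-3 + 0·2 = 0
  col β: 1·-2 + 2·1 + 0·2 = 0
  col γ: 1·0 + 2·0 + 0·-2 + 0·4 = 0
  col δ: 0·-3 + 1·0 + 2·0 + 0·3 = 0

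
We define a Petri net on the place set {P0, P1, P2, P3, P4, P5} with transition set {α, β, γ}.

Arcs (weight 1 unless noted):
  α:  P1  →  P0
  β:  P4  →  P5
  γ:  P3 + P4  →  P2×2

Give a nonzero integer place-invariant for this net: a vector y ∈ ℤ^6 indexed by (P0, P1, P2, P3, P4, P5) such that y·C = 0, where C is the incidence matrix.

Incidence matrix C (rows=places, cols=transitions):
        α    β    γ
   P0   1    0    0
   P1  -1    0    0
   P2   0    0    2
   P3   0    0   -1
   P4   0   -1   -1
   P5   0    1    0

Candidate y = [1, 1, 0, 0, 0, 0]; check y·C column-wise:
  col α: 1·1 + 1·-1 = 0
  col β: 1·0 + 1·0 + 0·-1 + 0·1 = 0
  col γ: 1·0 + 1·0 + 0·2 + 0·-1 + 0·-1 = 0

y = (P0:1, P1:1, P2:0, P3:0, P4:0, P5:0)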